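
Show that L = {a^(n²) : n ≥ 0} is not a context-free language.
Assume for contradiction that L is context-free, and let p ≥ 1 be the pumping length given by the pumping lemma for CFLs.
Choose s = a^(p²). Then s ∈ L and |s| = p² ≥ p.
By the CFL pumping lemma, s = uvxyz for some u, v, x, y, z with |vxy| ≤ p, |vy| ≥ 1, and uv^i xy^i z ∈ L for every i ≥ 0.
All symbols are a's, so only lengths matter: let k = |vy|, with 1 ≤ k ≤ |vxy| ≤ p.

Take i = 2: |uv²xy²z| = p² + k, and p² < p² + k ≤ p² + p < (p + 1)².
So the length lies strictly between consecutive squares and is not a perfect square; uv²xy²z ∉ L.

This contradicts the CFL pumping lemma, which requires uv^i xy^i z ∈ L for all i ≥ 0.
Hence L = {a^(n²) : n ≥ 0} is not context-free. ∎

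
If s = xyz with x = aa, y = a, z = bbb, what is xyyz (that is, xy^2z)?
aaaabbb

Given x = 'aa', y = 'a', z = 'bbb' and i = 2:

xy^2z = x + y·y·...·y (2 times) + z
       = 'aa' + 'a'^2 + 'bbb'
       = 'aa' + 'aa' + 'bbb'
       = 'aaaabbb'

The pumped string is 'aaaabbb' with length 7.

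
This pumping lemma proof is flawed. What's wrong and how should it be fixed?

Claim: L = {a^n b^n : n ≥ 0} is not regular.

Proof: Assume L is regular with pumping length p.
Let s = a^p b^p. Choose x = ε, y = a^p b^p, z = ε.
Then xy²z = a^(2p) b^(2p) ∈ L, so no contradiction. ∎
Error: The decomposition violates |xy| ≤ p. With y = a^p b^p, |xy| = |y| = 2p > p. (The proof also miscomputes xy²z, which would be a^p b^p a^p b^p rather than a^(2p) b^(2p), and it wrongly treats one harmless decomposition as settling the matter — the prover does not get to choose the decomposition.)

Correction: The pumping lemma requires |xy| ≤ p, and the argument must handle every decomposition satisfying |xy| ≤ p, |y| ≥ 1. Since s starts with p a's, any such y consists only of a's, say y = a^k with k ≥ 1. Then xy²z = a^(p+k) b^p has unequal numbers of a's and b's, so xy²z ∉ L — the required contradiction.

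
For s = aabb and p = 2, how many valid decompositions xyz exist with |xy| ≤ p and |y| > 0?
3

For s = 'aabb' with pumping length p = 2:

Constraints: |xy| ≤ 2, |y| > 0

Valid decompositions (|xy| ≤ p, |y| ≥ 1):
  • x='', y='a', z='abb'
  • x='a', y='a', z='bb'
  • x='', y='aa', z='bb'

Total count: 3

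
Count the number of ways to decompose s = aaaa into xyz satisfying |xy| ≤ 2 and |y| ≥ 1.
3

For s = 'aaaa' with pumping length p = 2:

Constraints: |xy| ≤ 2, |y| > 0

Valid decompositions (|xy| ≤ p, |y| ≥ 1):
  • x='', y='a', z='aaa'
  • x='a', y='a', z='aa'
  • x='', y='aa', z='aa'

Total count: 3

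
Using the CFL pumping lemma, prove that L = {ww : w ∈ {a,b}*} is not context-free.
Assume for contradiction that L is context-free, and let p ≥ 1 be the pumping length given by the pumping lemma for CFLs.
Choose s = a^p b^p a^p b^p. Then s ∈ L (take w = a^p b^p) and |s| = 4p ≥ p.
By the CFL pumping lemma, s = uvxyz for some u, v, x, y, z with |vxy| ≤ p, |vy| ≥ 1, and uv^i xy^i z ∈ L for every i ≥ 0.

Write s as four blocks A₁ B₁ A₂ B₂ with A₁ = A₂ = a^p and B₁ = B₂ = b^p. Since |vxy| ≤ p, the window vxy lies inside at most two adjacent blocks. Take i = 0 and let t = uxz, so |t| = 4p − |vy| with 1 ≤ |vy| ≤ p. If |t| is odd, t ∉ L immediately, so assume |vy| is even (hence |vy| ≥ 2) and |t|/2 = 2p − |vy|/2, which satisfies p ≤ |t|/2 ≤ 2p − 1.

Case 1 (vxy inside A₁B₁): t = a^(p−j) b^(p−l) a^p b^p with j + l = |vy|. The second half of t has length < 2p, so it is a suffix of the trailing a^p b^p and ends in b; the first half is a^(p−j) b^(p−l) a^((j+l)/2), which ends in a because (j+l)/2 ≥ 1. The halves differ, so t ∉ L.

Case 2 (vxy inside B₁A₂, straddling the middle): t = a^p b^(p−j) a^(p−l) b^p with j + l = |vy|. If t = ww, then w is a prefix of t of length ≥ p, so w begins with a^p; and w is a suffix of t of length ≥ p, so w ends with b^p. That forces |w| ≥ 2p, contradicting |w| = |t|/2 ≤ 2p − 1. So t ∉ L.

Case 3 (vxy inside A₂B₂): t = a^p b^p a^(p−j) b^(p−l) with j + l = |vy|. The first half of t is a prefix of a^p b^p, so it begins with a; the second half is b^((j+l)/2) a^(p−j) b^(p−l), which begins with b. The halves differ, so t ∉ L.

In every case uv⁰xy⁰z = uxz ∉ L.

This contradicts the CFL pumping lemma, which requires uv^i xy^i z ∈ L for all i ≥ 0.
Hence L = {ww : w ∈ {a,b}*} is not context-free. ∎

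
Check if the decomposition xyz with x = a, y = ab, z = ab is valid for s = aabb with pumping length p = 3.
Violated: xyz = s

The decomposition x = a, y = ab, z = ab for s = aabb with p = 3
violates the constraint: xyz = s

xyz = 'a' + 'ab' + 'ab' = 'aabab' ≠ 'aabb' = s. The decomposition doesn't reconstruct s.

Pumping lemma constraints:
1. xyz = s (decomposition is valid)
2. |xy| ≤ p
3. |y| > 0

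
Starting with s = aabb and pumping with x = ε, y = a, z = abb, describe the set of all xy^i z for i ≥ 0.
{xy^i z : i ≥ 0} = {a^(i+1) b^2 : i ≥ 0} = {abb, aabb, aaabb, ...}

With x = ε, y = a, z = abb: Starting with aabb and pumping the first 'a' (z = abb keeps the second 'a'), we get strings with i+1 a's followed by 2 b's for i = 0, 1, 2, ...; note bb is not produced because z always contributes one a.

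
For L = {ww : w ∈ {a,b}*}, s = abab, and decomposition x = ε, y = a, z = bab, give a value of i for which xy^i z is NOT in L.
i = 0

xy⁰z = ε · ε · bab = bab; bab has odd length 3, so it cannot be written as ww and is not in L.
(Other choices also work, e.g. i = 2, 3; only i = 1 is guaranteed to stay in L since xy¹z = s.)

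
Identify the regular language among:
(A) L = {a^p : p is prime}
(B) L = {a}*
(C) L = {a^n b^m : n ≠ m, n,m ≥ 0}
(B) {a}*

(B) L = {a}* is regular.

This can be recognized by a finite automaton (DFA/NFA).
Regular expressions like {a}* define regular languages.

The other choices are not regular:
- {a^p : p is prime}: After pumping, the length becomes composite
- {a^n b^m : n ≠ m, n,m ≥ 0}: After pumping a's, we can make n = m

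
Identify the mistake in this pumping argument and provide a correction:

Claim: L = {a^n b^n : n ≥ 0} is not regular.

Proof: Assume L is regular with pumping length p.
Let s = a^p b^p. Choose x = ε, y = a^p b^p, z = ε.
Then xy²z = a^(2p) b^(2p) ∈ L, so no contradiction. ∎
Error: The decomposition violates |xy| ≤ p. With y = a^p b^p, |xy| = |y| = 2p > p. (The proof also miscomputes xy²z, which would be a^p b^p a^p b^p rather than a^(2p) b^(2p), and it wrongly treats one harmless decomposition as settling the matter — the prover does not get to choose the decomposition.)

Correction: The pumping lemma requires |xy| ≤ p, and the argument must handle every decomposition satisfying |xy| ≤ p, |y| ≥ 1. Since s starts with p a's, any such y consists only of a's, say y = a^k with k ≥ 1. Then xy²z = a^(p+k) b^p has unequal numbers of a's and b's, so xy²z ∉ L — the required contradiction.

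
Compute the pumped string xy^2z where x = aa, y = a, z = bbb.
aaaabbb

Given x = 'aa', y = 'a', z = 'bbb' and i = 2:

xy^2z = x + y·y·...·y (2 times) + z
       = 'aa' + 'a'^2 + 'bbb'
       = 'aa' + 'aa' + 'bbb'
       = 'aaaabbb'

The pumped string is 'aaaabbb' with length 7.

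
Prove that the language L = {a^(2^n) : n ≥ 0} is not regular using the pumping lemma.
Assume for contradiction that L is regular, and let p ≥ 1 be the pumping length given by the pumping lemma.
Choose s = a^(2^p). Then s ∈ L and |s| = 2^p ≥ p.
By the pumping lemma, s = xyz for some x, y, z with |xy| ≤ p, |y| ≥ 1, and xy^i z ∈ L for every i ≥ 0.
Here y = a^k for some k with 1 ≤ k ≤ |xy| ≤ p, and p < 2^p.

Take i = 2: |xy²z| = 2^p + k.
Now 2^p < 2^p + k ≤ 2^p + p < 2^p + 2^p = 2^(p+1).
So |xy²z| lies strictly between the consecutive powers of two 2^p and 2^(p+1), hence is not a power of 2, and xy²z ∉ L.

This contradicts the pumping lemma, which requires xy^i z ∈ L for all i ≥ 0.
Hence L = {a^(2^n) : n ≥ 0} is not regular. ∎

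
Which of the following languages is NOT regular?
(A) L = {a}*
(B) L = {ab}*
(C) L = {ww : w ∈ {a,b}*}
(C) {ww : w ∈ {a,b}*}

(C) L = {ww : w ∈ {a,b}*} is NOT regular.

The pumping lemma can be used to prove this:
After pumping, the two halves no longer match

The other languages are regular because they can be recognized by finite automata.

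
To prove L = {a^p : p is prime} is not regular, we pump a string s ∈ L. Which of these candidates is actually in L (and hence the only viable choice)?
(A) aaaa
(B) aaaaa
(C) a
(B) aaaaa

The pumping lemma is applied to a string s that lies in L, so first check membership of each option:
- (A) aaaa has length 4 = 2 × 2, which is not prime, so it is not in L ✗
- (B) aaaaa has length 5, which is prime, so it is in L ✓
- (C) a has length 1, which is not prime, so it is not in L ✗

Only (B) aaaaa is in L, so it is the only candidate that could play the role of s.
(In a complete proof one picks s in terms of the pumping length p so that |s| ≥ p is guaranteed; a fixed string like aaaaa illustrates the shape of such an s.)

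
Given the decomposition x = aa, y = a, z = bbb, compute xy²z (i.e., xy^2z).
aaaabbb

Given x = 'aa', y = 'a', z = 'bbb' and i = 2:

xy^2z = x + y·y·...·y (2 times) + z
       = 'aa' + 'a'^2 + 'bbb'
       = 'aa' + 'aa' + 'bbb'
       = 'aaaabbb'

The pumped string is 'aaaabbb' with length 7.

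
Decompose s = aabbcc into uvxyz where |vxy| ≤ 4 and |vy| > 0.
u='a', v='a', x='bb', y='c', z='c'

For s = aabbcc with pumping length p = 4:

One valid decomposition:
- u = 'a'
- v = 'a'
- x = 'bb'
- y = 'c'
- z = 'c'

Verification:
- uvxyz = 'a' + 'a' + 'bb' + 'c' + 'c' = aabbcc ✓
- |vxy| = |'abbc'| = 4 ≤ 4 ✓
- |vy| = |'ac'| = 2 > 0 ✓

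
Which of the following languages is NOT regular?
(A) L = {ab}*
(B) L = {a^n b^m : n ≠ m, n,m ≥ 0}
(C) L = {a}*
(B) {a^n b^m : n ≠ m, n,m ≥ 0}

(B) L = {a^n b^m : n ≠ m, n,m ≥ 0} is NOT regular.

The pumping lemma can be used to prove this:
After pumping a's, we can make n = m

The other languages are regular because they can be recognized by finite automata.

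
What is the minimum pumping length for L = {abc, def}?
p = 4

For a finite language L, the pumping lemma holds vacuously if p > max|s| for s ∈ L.

The longest string in L = {abc, def} has length 3.
If p = 4, then no string s ∈ L has |s| ≥ p, so the condition is vacuously true.

The minimum pumping length is p = 4.

Why no smaller p works: for any p ≤ 3, the longest string s ∈ L has |s| = 3 ≥ p, so it would
have to be pumpable; but pumping up (i = 2, 3, ...) produces ever longer strings, which cannot all lie in the
finite language L. So the pumping property fails for every p ≤ 3.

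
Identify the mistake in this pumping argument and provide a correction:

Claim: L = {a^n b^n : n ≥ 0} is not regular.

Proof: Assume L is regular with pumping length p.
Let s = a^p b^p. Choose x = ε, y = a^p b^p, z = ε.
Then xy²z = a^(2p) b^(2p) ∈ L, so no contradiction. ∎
Error: The decomposition violates |xy| ≤ p. With y = a^p b^p, |xy| = |y| = 2p > p. (The proof also miscomputes xy²z, which would be a^p b^p a^p b^p rather than a^(2p) b^(2p), and it wrongly treats one harmless decomposition as settling the matter — the prover does not get to choose the decomposition.)

Correction: The pumping lemma requires |xy| ≤ p, and the argument must handle every decomposition satisfying |xy| ≤ p, |y| ≥ 1. Since s starts with p a's, any such y consists only of a's, say y = a^k with k ≥ 1. Then xy²z = a^(p+k) b^p has unequal numbers of a's and b's, so xy²z ∉ L — the required contradiction.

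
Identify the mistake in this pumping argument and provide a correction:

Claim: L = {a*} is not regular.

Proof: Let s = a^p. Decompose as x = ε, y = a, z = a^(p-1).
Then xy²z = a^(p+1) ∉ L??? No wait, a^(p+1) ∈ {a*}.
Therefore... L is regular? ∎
Error: The proof attempts to show a*  is not regular, but a* IS regular!

Correction: a* is a regular language (recognized by a simple DFA with one accepting state and self-loop on 'a'). The pumping lemma can only prove non-regularity, not regularity. For regular languages, pumping always works.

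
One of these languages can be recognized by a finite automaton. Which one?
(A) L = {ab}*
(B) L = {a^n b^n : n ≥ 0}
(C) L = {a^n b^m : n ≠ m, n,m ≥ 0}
(A) {ab}*

(A) L = {ab}* is regular.

This can be recognized by a finite automaton (DFA/NFA).
Regular expressions like {ab}* define regular languages.

The other choices are not regular:
- {a^n b^m : n ≠ m, n,m ≥ 0}: After pumping a's, we can make n = m
- {a^n b^n : n ≥ 0}: After pumping, the number of a's and b's become unequal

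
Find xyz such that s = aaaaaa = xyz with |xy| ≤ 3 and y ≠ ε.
x = '', y = 'aaa', z = 'aaa'

For s = aaaaaa and p = 3, one valid decomposition is:
- x = '' (length 0)
- y = 'aaa' (length 3)
- z = 'aaa' (length 3)

Verification:
- xyz = '' + 'aaa' + 'aaa' = aaaaaa ✓
- |xy| = 3 ≤ 3 ✓
- |y| = 3 > 0 ✓

All pumping lemma constraints are satisfied.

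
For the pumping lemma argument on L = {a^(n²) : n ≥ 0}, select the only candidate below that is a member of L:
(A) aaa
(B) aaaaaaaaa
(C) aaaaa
(B) aaaaaaaaa

The pumping lemma is applied to a string s that lies in L, so first check membership of each option:
- (A) aaa has length 3, strictly between 1² = 1 and 2² = 4, so it is not in L ✗
- (B) aaaaaaaaa has length 9 = 3², a perfect square, so it is in L ✓
- (C) aaaaa has length 5, strictly between 2² = 4 and 3² = 9, so it is not in L ✗

Only (B) aaaaaaaaa is in L, so it is the only candidate that could play the role of s.
(In a complete proof one picks s in terms of the pumping length p so that |s| ≥ p is guaranteed; a fixed string like aaaaaaaaa illustrates the shape of such an s.)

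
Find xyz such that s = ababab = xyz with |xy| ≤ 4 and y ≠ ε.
x = 'a', y = 'bab', z = 'ab'

For s = ababab and p = 4, one valid decomposition is:
- x = 'a' (length 1)
- y = 'bab' (length 3)
- z = 'ab' (length 2)

Verification:
- xyz = 'a' + 'bab' + 'ab' = ababab ✓
- |xy| = 4 ≤ 4 ✓
- |y| = 3 > 0 ✓

All pumping lemma constraints are satisfied.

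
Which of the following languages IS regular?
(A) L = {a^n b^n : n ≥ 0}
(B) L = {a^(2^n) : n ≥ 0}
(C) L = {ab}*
(C) {ab}*

(C) L = {ab}* is regular.

This can be recognized by a finite automaton (DFA/NFA).
Regular expressions like {ab}* define regular languages.

The other choices are not regular:
- {a^(2^n) : n ≥ 0}: After pumping, length is no longer a power of 2
- {a^n b^n : n ≥ 0}: After pumping, the number of a's and b's become unequal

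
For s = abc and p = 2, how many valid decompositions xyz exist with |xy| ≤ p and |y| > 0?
3

For s = 'abc' with pumping length p = 2:

Constraints: |xy| ≤ 2, |y| > 0

Valid decompositions (|xy| ≤ p, |y| ≥ 1):
  • x='', y='a', z='bc'
  • x='a', y='b', z='c'
  • x='', y='ab', z='c'

Total count: 3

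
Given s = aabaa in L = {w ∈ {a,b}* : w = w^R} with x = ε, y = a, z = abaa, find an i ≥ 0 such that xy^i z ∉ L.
i = 0

xy⁰z = ε · ε · abaa = abaa; abaa reversed is aaba ≠ abaa, so it is not a palindrome and is not in L.
(Other choices also work, e.g. i = 2, 3; only i = 1 is guaranteed to stay in L since xy¹z = s.)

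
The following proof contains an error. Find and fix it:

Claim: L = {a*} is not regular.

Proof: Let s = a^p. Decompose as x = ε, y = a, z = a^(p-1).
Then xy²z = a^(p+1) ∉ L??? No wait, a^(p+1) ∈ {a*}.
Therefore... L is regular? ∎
Error: The proof attempts to show a*  is not regular, but a* IS regular!

Correction: a* is a regular language (recognized by a simple DFA with one accepting state and self-loop on 'a'). The pumping lemma can only prove non-regularity, not regularity. For regular languages, pumping always works.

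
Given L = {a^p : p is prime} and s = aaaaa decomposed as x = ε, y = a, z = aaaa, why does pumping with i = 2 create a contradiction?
xy²z = aaaaaa ∉ L

Pumping with i = 2 replaces y = a by y² = aa:
- Original: s = xyz = aaaaa; aaaaa has length 5, which is prime, so it is in L
- Pumped: xy²z = ε · aa · aaaa = aaaaaa
- aaaaaa has length 6 = 2 × 3, which is not prime, so it is not in L

The pumping lemma would require xy²z ∈ L, so this decomposition yields a contradiction.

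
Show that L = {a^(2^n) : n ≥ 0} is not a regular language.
Assume for contradiction that L is regular, and let p ≥ 1 be the pumping length given by the pumping lemma.
Choose s = a^(2^p). Then s ∈ L and |s| = 2^p ≥ p.
By the pumping lemma, s = xyz for some x, y, z with |xy| ≤ p, |y| ≥ 1, and xy^i z ∈ L for every i ≥ 0.
Here y = a^k for some k with 1 ≤ k ≤ |xy| ≤ p, and p < 2^p.

Take i = 2: |xy²z| = 2^p + k.
Now 2^p < 2^p + k ≤ 2^p + p < 2^p + 2^p = 2^(p+1).
So |xy²z| lies strictly between the consecutive powers of two 2^p and 2^(p+1), hence is not a power of 2, and xy²z ∉ L.

This contradicts the pumping lemma, which requires xy^i z ∈ L for all i ≥ 0.
Hence L = {a^(2^n) : n ≥ 0} is not regular. ∎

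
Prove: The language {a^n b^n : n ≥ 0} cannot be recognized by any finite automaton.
Assume for contradiction that L is regular, and let p ≥ 1 be the pumping length given by the pumping lemma.
Choose s = a^p b^p. Then s ∈ L and |s| = 2p ≥ p.
By the pumping lemma, s = xyz for some x, y, z with |xy| ≤ p, |y| ≥ 1, and xy^i z ∈ L for every i ≥ 0.
Since |xy| ≤ p and the first p symbols of s are all a's, we must have y = a^k for some k with 1 ≤ k ≤ p.

Take i = 2: xy²z = a^(p + k) b^p.
This string has p + k a's but p b's, and p + k > p because k ≥ 1. So xy²z ∉ L.

This contradicts the pumping lemma, which requires xy^i z ∈ L for all i ≥ 0.
Hence L = {a^n b^n : n ≥ 0} is not regular. ∎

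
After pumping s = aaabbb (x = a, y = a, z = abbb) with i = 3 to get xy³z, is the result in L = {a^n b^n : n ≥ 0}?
No

xy³z = a · aaa · abbb = aaaaabbb.
aaaaabbb has 5 a's and 3 b's; 5 ≠ 3, so it is not in L.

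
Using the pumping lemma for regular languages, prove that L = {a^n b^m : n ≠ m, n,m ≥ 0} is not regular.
Assume for contradiction that L is regular, and let p ≥ 1 be the pumping length given by the pumping lemma.
Choose s = a^p b^(p + p!). Then s ∈ L because p ≠ p + p! (as p! ≥ 1), and |s| ≥ p.
By the pumping lemma, s = xyz for some x, y, z with |xy| ≤ p, |y| ≥ 1, and xy^i z ∈ L for every i ≥ 0.
Since |xy| ≤ p and the first p symbols of s are all a's, y = a^k for some k with 1 ≤ k ≤ p.
For every i ≥ 0, xy^i z = a^(p + (i − 1)k) b^(p + p!).

Because 1 ≤ k ≤ p, k divides p!. Let t = p!/k (a positive integer) and take i = t + 1.
Then the number of a's is p + tk = p + p!, which equals the number of b's.
So xy^(t+1) z = a^(p + p!) b^(p + p!) has equally many a's and b's and is NOT in L.

This contradicts the pumping lemma, which requires xy^i z ∈ L for all i ≥ 0.
Hence L = {a^n b^m : n ≠ m, n,m ≥ 0} is not regular. ∎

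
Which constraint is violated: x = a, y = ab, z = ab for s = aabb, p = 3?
Violated: xyz = s

The decomposition x = a, y = ab, z = ab for s = aabb with p = 3
violates the constraint: xyz = s

xyz = 'a' + 'ab' + 'ab' = 'aabab' ≠ 'aabb' = s. The decomposition doesn't reconstruct s.

Pumping lemma constraints:
1. xyz = s (decomposition is valid)
2. |xy| ≤ p
3. |y| > 0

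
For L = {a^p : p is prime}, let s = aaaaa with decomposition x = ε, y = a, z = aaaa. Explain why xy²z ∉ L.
xy²z = aaaaaa ∉ L

Pumping with i = 2 replaces y = a by y² = aa:
- Original: s = xyz = aaaaa; aaaaa has length 5, which is prime, so it is in L
- Pumped: xy²z = ε · aa · aaaa = aaaaaa
- aaaaaa has length 6 = 2 × 3, which is not prime, so it is not in L

The pumping lemma would require xy²z ∈ L, so this decomposition yields a contradiction.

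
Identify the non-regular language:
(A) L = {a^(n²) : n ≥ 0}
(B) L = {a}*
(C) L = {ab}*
(A) {a^(n²) : n ≥ 0}

(A) L = {a^(n²) : n ≥ 0} is NOT regular.

The pumping lemma can be used to prove this:
After pumping, length is no longer a perfect square

The other languages are regular because they can be recognized by finite automata.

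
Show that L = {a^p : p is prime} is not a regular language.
Assume for contradiction that L is regular, and let p ≥ 1 be the pumping length given by the pumping lemma.
Choose a prime q with q ≥ p (one exists because there are infinitely many primes) and let s = a^q. Then s ∈ L and |s| = q ≥ p.
By the pumping lemma, s = xyz for some x, y, z with |xy| ≤ p, |y| ≥ 1, and xy^i z ∈ L for every i ≥ 0.
Here y = a^k for some k with 1 ≤ k ≤ p, and xy^i z = a^(q + (i − 1)k) for every i ≥ 0.

Take i = q + 1: |xy^(q+1) z| = q + qk = q(k + 1).
Both factors satisfy q ≥ 2 and k + 1 ≥ 2, so q(k + 1) is composite, and xy^(q+1) z ∉ L.

This contradicts the pumping lemma, which requires xy^i z ∈ L for all i ≥ 0.
Hence L = {a^p : p is prime} is not regular. ∎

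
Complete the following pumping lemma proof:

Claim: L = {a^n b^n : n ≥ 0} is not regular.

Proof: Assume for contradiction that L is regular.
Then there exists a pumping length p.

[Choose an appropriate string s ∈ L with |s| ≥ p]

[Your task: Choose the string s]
s = a^p b^p

This string is in L (has equal a's and b's) and has length 2p ≥ p.
Any decomposition xyz with |xy| ≤ p means y consists only of a's,
so pumping will unbalance the counts.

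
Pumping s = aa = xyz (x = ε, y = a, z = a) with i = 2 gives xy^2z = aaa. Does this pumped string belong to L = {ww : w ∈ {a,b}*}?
No

xy²z = ε · aa · a = aaa.
aaa has odd length 3, so it cannot be written as ww and is not in L.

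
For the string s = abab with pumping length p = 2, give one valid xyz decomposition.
x = '', y = 'a', z = 'bab'

For s = abab and p = 2, one valid decomposition is:
- x = '' (length 0)
- y = 'a' (length 1)
- z = 'bab' (length 3)

Verification:
- xyz = '' + 'a' + 'bab' = abab ✓
- |xy| = 1 ≤ 2 ✓
- |y| = 1 > 0 ✓

All pumping lemma constraints are satisfied.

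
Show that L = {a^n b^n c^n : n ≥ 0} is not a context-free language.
Assume for contradiction that L is context-free, and let p ≥ 1 be the pumping length given by the pumping lemma for CFLs.
Choose s = a^p b^p c^p. Then s ∈ L and |s| = 3p ≥ p.
By the CFL pumping lemma, s = uvxyz for some u, v, x, y, z with |vxy| ≤ p, |vy| ≥ 1, and uv^i xy^i z ∈ L for every i ≥ 0.

Because |vxy| ≤ p, the window vxy cannot contain both an a and a c: any substring of s containing both must include the entire block b^p plus at least one a and one c, so it has length ≥ p + 2 > p.
Hence at least one of the letters a, c does not occur in vy at all.

Take i = 0: the string uxz is obtained from s by deleting |vy| ≥ 1 symbols, so |uxz| = 3p − |vy| < 3p.
But the letter (a or c) that does not occur in vy still occurs exactly p times in uxz. Every string of L with exactly p copies of some letter is a^p b^p c^p, of length 3p. Since |uxz| < 3p, uxz ∉ L.

This contradicts the CFL pumping lemma, which requires uv^i xy^i z ∈ L for all i ≥ 0.
Hence L = {a^n b^n c^n : n ≥ 0} is not context-free. ∎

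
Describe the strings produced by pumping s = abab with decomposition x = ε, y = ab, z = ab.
{xy^i z : i ≥ 0} = {(ab)^(i+1) : i ≥ 0} = {ab, abab, ababab, ...}

With x = ε, y = ab, z = ab: Pumping 'ab' gives strings of alternating a's and b's.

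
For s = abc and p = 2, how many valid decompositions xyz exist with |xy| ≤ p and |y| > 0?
3

For s = 'abc' with pumping length p = 2:

Constraints: |xy| ≤ 2, |y| > 0

Valid decompositions (|xy| ≤ p, |y| ≥ 1):
  • x='', y='a', z='bc'
  • x='a', y='b', z='c'
  • x='', y='ab', z='c'

Total count: 3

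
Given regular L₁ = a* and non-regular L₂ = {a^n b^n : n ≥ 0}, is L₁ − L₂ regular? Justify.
Yes — L₁ − L₂ is regular.

The only string of a* that lies in {a^n b^n} is ε, so L₁ − L₂ = a* − {ε} = a⁺ = aa*, which is regular.

Note that the bare facts "L₁ regular, L₂ non-regular" do not settle the question by themselves: the closure of regular languages under ∪, ∩, complement and difference applies only when BOTH operands are regular. With a non-regular operand the result can come out regular or non-regular depending on the specific languages, so one has to work out L₁ − L₂ for this particular pair, as above.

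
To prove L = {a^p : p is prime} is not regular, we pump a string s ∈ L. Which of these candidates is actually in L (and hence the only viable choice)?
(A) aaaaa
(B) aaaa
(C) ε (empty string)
(A) aaaaa

The pumping lemma is applied to a string s that lies in L, so first check membership of each option:
- (A) aaaaa has length 5, which is prime, so it is in L ✓
- (B) aaaa has length 4 = 2 × 2, which is not prime, so it is not in L ✗
- (C) ε has length 0, which is not prime, so it is not in L ✗

Only (A) aaaaa is in L, so it is the only candidate that could play the role of s.
(In a complete proof one picks s in terms of the pumping length p so that |s| ≥ p is guaranteed; a fixed string like aaaaa illustrates the shape of such an s.)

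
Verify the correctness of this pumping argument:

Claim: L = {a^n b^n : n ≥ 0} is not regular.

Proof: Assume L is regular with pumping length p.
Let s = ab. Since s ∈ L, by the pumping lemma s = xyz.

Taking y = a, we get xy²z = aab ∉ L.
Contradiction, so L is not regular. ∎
The proof is INCORRECT.

Error: The string s = ab may be shorter than p.
The pumping lemma only applies to strings with |s| ≥ p, and p is not under our control.
We must choose s in terms of p, e.g. s = a^p b^p, to ensure |s| ≥ p.
(The proof also fixes one particular y; a valid argument must handle every decomposition with |xy| ≤ p and |y| ≥ 1 — for s = a^p b^p this forces y = a^k, and then xy²z = a^(p+k) b^p ∉ L.)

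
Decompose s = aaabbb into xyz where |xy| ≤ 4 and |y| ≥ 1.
x = 'a', y = 'aa', z = 'bbb'

For s = aaabbb and p = 4, one valid decomposition is:
- x = 'a' (length 1)
- y = 'aa' (length 2)
- z = 'bbb' (length 3)

Verification:
- xyz = 'a' + 'aa' + 'bbb' = aaabbb ✓
- |xy| = 3 ≤ 4 ✓
- |y| = 2 > 0 ✓

All pumping lemma constraints are satisfied.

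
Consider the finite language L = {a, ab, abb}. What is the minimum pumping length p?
p = 4

For a finite language L, the pumping lemma holds vacuously if p > max|s| for s ∈ L.

The longest string in L = {a, ab, abb} has length 3.
If p = 4, then no string s ∈ L has |s| ≥ p, so the condition is vacuously true.

The minimum pumping length is p = 4.

Why no smaller p works: for any p ≤ 3, the longest string s ∈ L has |s| = 3 ≥ p, so it would
have to be pumpable; but pumping up (i = 2, 3, ...) produces ever longer strings, which cannot all lie in the
finite language L. So the pumping property fails for every p ≤ 3.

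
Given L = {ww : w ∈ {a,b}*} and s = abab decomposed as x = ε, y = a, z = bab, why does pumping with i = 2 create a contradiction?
xy²z = aabab ∉ L

Pumping with i = 2 replaces y = a by y² = aa:
- Original: s = xyz = abab; abab splits into halves ab · ab, which are equal, so it is in L (w = ab)
- Pumped: xy²z = ε · aa · bab = aabab
- aabab has odd length 5, so it cannot be written as ww and is not in L

The pumping lemma would require xy²z ∈ L, so this decomposition yields a contradiction.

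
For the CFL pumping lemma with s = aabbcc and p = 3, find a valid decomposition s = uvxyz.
u='aa', v='b', x='b', y='c', z='c'

For s = aabbcc with pumping length p = 3:

One valid decomposition:
- u = 'aa'
- v = 'b'
- x = 'b'
- y = 'c'
- z = 'c'

Verification:
- uvxyz = 'aa' + 'b' + 'b' + 'c' + 'c' = aabbcc ✓
- |vxy| = |'bbc'| = 3 ≤ 3 ✓
- |vy| = |'bc'| = 2 > 0 ✓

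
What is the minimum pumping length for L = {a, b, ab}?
p = 3

For a finite language L, the pumping lemma holds vacuously if p > max|s| for s ∈ L.

The longest string in L = {a, b, ab} has length 2.
If p = 3, then no string s ∈ L has |s| ≥ p, so the condition is vacuously true.

The minimum pumping length is p = 3.

Why no smaller p works: for any p ≤ 2, the longest string s ∈ L has |s| = 2 ≥ p, so it would
have to be pumpable; but pumping up (i = 2, 3, ...) produces ever longer strings, which cannot all lie in the
finite language L. So the pumping property fails for every p ≤ 2.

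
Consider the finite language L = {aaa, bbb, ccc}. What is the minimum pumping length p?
p = 4

For a finite language L, the pumping lemma holds vacuously if p > max|s| for s ∈ L.

The longest string in L = {aaa, bbb, ccc} has length 3.
If p = 4, then no string s ∈ L has |s| ≥ p, so the condition is vacuously true.

The minimum pumping length is p = 4.

Why no smaller p works: for any p ≤ 3, the longest string s ∈ L has |s| = 3 ≥ p, so it would
have to be pumpable; but pumping up (i = 2, 3, ...) produces ever longer strings, which cannot all lie in the
finite language L. So the pumping property fails for every p ≤ 3.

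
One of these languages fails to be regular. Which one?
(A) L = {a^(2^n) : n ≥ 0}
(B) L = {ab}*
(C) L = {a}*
(A) {a^(2^n) : n ≥ 0}

(A) L = {a^(2^n) : n ≥ 0} is NOT regular.

The pumping lemma can be used to prove this:
After pumping, length is no longer a power of 2

The other languages are regular because they can be recognized by finite automata.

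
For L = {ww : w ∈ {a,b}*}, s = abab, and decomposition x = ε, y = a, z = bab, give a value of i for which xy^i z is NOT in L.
i = 2

xy²z = ε · aa · bab = aabab; aabab has odd length 5, so it cannot be written as ww and is not in L.
(Other choices also work, e.g. i = 0, 3; only i = 1 is guaranteed to stay in L since xy¹z = s.)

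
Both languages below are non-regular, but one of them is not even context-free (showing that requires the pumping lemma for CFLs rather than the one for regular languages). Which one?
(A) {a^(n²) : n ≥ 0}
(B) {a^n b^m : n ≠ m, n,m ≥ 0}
(A) {a^(n²) : n ≥ 0}

(A) {a^(n²) : n ≥ 0} requires the CFL pumping lemma.

- {a^n b^m : n ≠ m, n,m ≥ 0} is context-free (but not regular)
  • Can be shown non-regular with the regular pumping lemma
  • After pumping a's, we can make n = m

- {a^(n²) : n ≥ 0} is NOT context-free
  • Requires the CFL pumping lemma to prove
  • Gaps between squares grow unboundedly

The CFL pumping lemma is "stronger" in that it can prove non-membership
in the larger class of context-free languages.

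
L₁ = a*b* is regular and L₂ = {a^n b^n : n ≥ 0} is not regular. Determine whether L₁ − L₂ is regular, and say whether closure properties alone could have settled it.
No — L₁ − L₂ is not regular.

a*b* − {a^n b^n} = {a^n b^m : n ≠ m}. If this were regular, then its complement intersected with a*b*, namely {a^n b^n : n ≥ 0}, would be regular too (closure under complement and intersection) — contradiction. So L₁ − L₂ is not regular.

Note that the bare facts "L₁ regular, L₂ non-regular" do not settle the question by themselves: the closure of regular languages under ∪, ∩, complement and difference applies only when BOTH operands are regular. With a non-regular operand the result can come out regular or non-regular depending on the specific languages, so one has to work out L₁ − L₂ for this particular pair, as above.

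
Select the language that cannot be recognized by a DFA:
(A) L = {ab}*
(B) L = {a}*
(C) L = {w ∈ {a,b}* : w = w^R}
(C) {w ∈ {a,b}* : w = w^R}

(C) L = {w ∈ {a,b}* : w = w^R} is NOT regular.

The pumping lemma can be used to prove this:
After pumping, the string is no longer symmetric

The other languages are regular because they can be recognized by finite automata.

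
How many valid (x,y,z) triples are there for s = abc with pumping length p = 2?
3

For s = 'abc' with pumping length p = 2:

Constraints: |xy| ≤ 2, |y| > 0

Valid decompositions (|xy| ≤ p, |y| ≥ 1):
  • x='', y='a', z='bc'
  • x='a', y='b', z='c'
  • x='', y='ab', z='c'

Total count: 3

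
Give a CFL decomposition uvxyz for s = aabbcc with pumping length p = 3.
u='aa', v='b', x='b', y='c', z='c'

For s = aabbcc with pumping length p = 3:

One valid decomposition:
- u = 'aa'
- v = 'b'
- x = 'b'
- y = 'c'
- z = 'c'

Verification:
- uvxyz = 'aa' + 'b' + 'b' + 'c' + 'c' = aabbcc ✓
- |vxy| = |'bbc'| = 3 ≤ 3 ✓
- |vy| = |'bc'| = 2 > 0 ✓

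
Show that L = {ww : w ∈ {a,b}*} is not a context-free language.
Assume for contradiction that L is context-free, and let p ≥ 1 be the pumping length given by the pumping lemma for CFLs.
Choose s = a^p b^p a^p b^p. Then s ∈ L (take w = a^p b^p) and |s| = 4p ≥ p.
By the CFL pumping lemma, s = uvxyz for some u, v, x, y, z with |vxy| ≤ p, |vy| ≥ 1, and uv^i xy^i z ∈ L for every i ≥ 0.

Write s as four blocks A₁ B₁ A₂ B₂ with A₁ = A₂ = a^p and B₁ = B₂ = b^p. Since |vxy| ≤ p, the window vxy lies inside at most two adjacent blocks. Take i = 0 and let t = uxz, so |t| = 4p − |vy| with 1 ≤ |vy| ≤ p. If |t| is odd, t ∉ L immediately, so assume |vy| is even (hence |vy| ≥ 2) and |t|/2 = 2p − |vy|/2, which satisfies p ≤ |t|/2 ≤ 2p − 1.

Case 1 (vxy inside A₁B₁): t = a^(p−j) b^(p−l) a^p b^p with j + l = |vy|. The second half of t has length < 2p, so it is a suffix of the trailing a^p b^p and ends in b; the first half is a^(p−j) b^(p−l) a^((j+l)/2), which ends in a because (j+l)/2 ≥ 1. The halves differ, so t ∉ L.

Case 2 (vxy inside B₁A₂, straddling the middle): t = a^p b^(p−j) a^(p−l) b^p with j + l = |vy|. If t = ww, then w is a prefix of t of length ≥ p, so w begins with a^p; and w is a suffix of t of length ≥ p, so w ends with b^p. That forces |w| ≥ 2p, contradicting |w| = |t|/2 ≤ 2p − 1. So t ∉ L.

Case 3 (vxy inside A₂B₂): t = a^p b^p a^(p−j) b^(p−l) with j + l = |vy|. The first half of t is a prefix of a^p b^p, so it begins with a; the second half is b^((j+l)/2) a^(p−j) b^(p−l), which begins with b. The halves differ, so t ∉ L.

In every case uv⁰xy⁰z = uxz ∉ L.

This contradicts the CFL pumping lemma, which requires uv^i xy^i z ∈ L for all i ≥ 0.
Hence L = {ww : w ∈ {a,b}*} is not context-free. ∎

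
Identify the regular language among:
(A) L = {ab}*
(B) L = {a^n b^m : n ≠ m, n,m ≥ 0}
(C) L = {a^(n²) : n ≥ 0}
(A) {ab}*

(A) L = {ab}* is regular.

This can be recognized by a finite automaton (DFA/NFA).
Regular expressions like {ab}* define regular languages.

The other choices are not regular:
- {a^n b^m : n ≠ m, n,m ≥ 0}: After pumping a's, we can make n = m
- {a^(n²) : n ≥ 0}: After pumping, length is no longer a perfect square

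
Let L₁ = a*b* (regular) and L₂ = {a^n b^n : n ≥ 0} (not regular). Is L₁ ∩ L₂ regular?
No — L₁ ∩ L₂ is not regular.

Every string a^n b^n already lies in a*b*, so L₁ ∩ L₂ = {a^n b^n : n ≥ 0} = L₂ itself, which is the standard non-regular language (pump s = a^p b^p).

Note that the bare facts "L₁ regular, L₂ non-regular" do not settle the question by themselves: the closure of regular languages under ∪, ∩, complement and difference applies only when BOTH operands are regular. With a non-regular operand the result can come out regular or non-regular depending on the specific languages, so one has to work out L₁ ∩ L₂ for this particular pair, as above.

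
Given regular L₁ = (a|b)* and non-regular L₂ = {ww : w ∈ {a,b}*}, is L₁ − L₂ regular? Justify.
No — L₁ − L₂ is not regular.

L₁ − L₂ is the complement of {ww} within {a,b}*. If it were regular, its complement {ww} would be regular as well (regular languages are closed under complement) — contradiction. So L₁ − L₂ is not regular.

Note that the bare facts "L₁ regular, L₂ non-regular" do not settle the question by themselves: the closure of regular languages under ∪, ∩, complement and difference applies only when BOTH operands are regular. With a non-regular operand the result can come out regular or non-regular depending on the specific languages, so one has to work out L₁ − L₂ for this particular pair, as above.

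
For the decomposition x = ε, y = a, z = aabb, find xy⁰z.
aabb

Given x = '', y = 'a', z = 'aabb' and i = 0:

xy^0z = x + y·y·...·y (0 times) + z
       = '' + 'a'^0 + 'aabb'
       = '' + '' + 'aabb'
       = 'aabb'

The pumped string is 'aabb' with length 4.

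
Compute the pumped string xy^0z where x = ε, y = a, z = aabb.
aabb

Given x = '', y = 'a', z = 'aabb' and i = 0:

xy^0z = x + y·y·...·y (0 times) + z
       = '' + 'a'^0 + 'aabb'
       = '' + '' + 'aabb'
       = 'aabb'

The pumped string is 'aabb' with length 4.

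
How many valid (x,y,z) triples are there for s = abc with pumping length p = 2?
3

For s = 'abc' with pumping length p = 2:

Constraints: |xy| ≤ 2, |y| > 0

Valid decompositions (|xy| ≤ p, |y| ≥ 1):
  • x='', y='a', z='bc'
  • x='a', y='b', z='c'
  • x='', y='ab', z='c'

Total count: 3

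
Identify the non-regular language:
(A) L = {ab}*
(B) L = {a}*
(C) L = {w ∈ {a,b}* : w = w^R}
(C) {w ∈ {a,b}* : w = w^R}

(C) L = {w ∈ {a,b}* : w = w^R} is NOT regular.

The pumping lemma can be used to prove this:
After pumping, the string is no longer symmetric

The other languages are regular because they can be recognized by finite automata.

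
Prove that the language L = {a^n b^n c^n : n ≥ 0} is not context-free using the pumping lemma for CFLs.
Assume for contradiction that L is context-free, and let p ≥ 1 be the pumping length given by the pumping lemma for CFLs.
Choose s = a^p b^p c^p. Then s ∈ L and |s| = 3p ≥ p.
By the CFL pumping lemma, s = uvxyz for some u, v, x, y, z with |vxy| ≤ p, |vy| ≥ 1, and uv^i xy^i z ∈ L for every i ≥ 0.

Because |vxy| ≤ p, the window vxy cannot contain both an a and a c: any substring of s containing both must include the entire block b^p plus at least one a and one c, so it has length ≥ p + 2 > p.
Hence at least one of the letters a, c does not occur in vy at all.

Take i = 0: the string uxz is obtained from s by deleting |vy| ≥ 1 symbols, so |uxz| = 3p − |vy| < 3p.
But the letter (a or c) that does not occur in vy still occurs exactly p times in uxz. Every string of L with exactly p copies of some letter is a^p b^p c^p, of length 3p. Since |uxz| < 3p, uxz ∉ L.

This contradicts the CFL pumping lemma, which requires uv^i xy^i z ∈ L for all i ≥ 0.
Hence L = {a^n b^n c^n : n ≥ 0} is not context-free. ∎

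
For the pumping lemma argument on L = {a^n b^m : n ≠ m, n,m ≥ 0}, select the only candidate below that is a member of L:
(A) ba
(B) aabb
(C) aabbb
(C) aabbb

The pumping lemma is applied to a string s that lies in L, so first check membership of each option:
- (A) ba has an a after a b, so it is not of the form a^n b^m and is not in L ✗
- (B) aabb = a^2 b^2 has n = m = 2, so it is not in L ✗
- (C) aabbb = a^2 b^3 with 2 ≠ 3, so it is in L ✓

Only (C) aabbb is in L, so it is the only candidate that could play the role of s.
(In a complete proof one picks s in terms of the pumping length p so that |s| ≥ p is guaranteed; a fixed string like aabbb illustrates the shape of such an s.)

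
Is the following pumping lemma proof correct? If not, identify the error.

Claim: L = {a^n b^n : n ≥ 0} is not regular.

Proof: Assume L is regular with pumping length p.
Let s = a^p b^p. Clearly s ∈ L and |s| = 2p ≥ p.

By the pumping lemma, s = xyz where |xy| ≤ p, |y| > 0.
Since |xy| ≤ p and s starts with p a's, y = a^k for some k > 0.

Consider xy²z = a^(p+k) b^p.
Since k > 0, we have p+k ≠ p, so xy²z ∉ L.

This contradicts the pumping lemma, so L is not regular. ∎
The proof is correct.

This proof is valid because:
1. The string s = a^p b^p is correctly in L
2. The decomposition analysis is correct: y must consist only of a's
3. The contradiction is valid: pumping increases a's but not b's
4. The conclusion follows logically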